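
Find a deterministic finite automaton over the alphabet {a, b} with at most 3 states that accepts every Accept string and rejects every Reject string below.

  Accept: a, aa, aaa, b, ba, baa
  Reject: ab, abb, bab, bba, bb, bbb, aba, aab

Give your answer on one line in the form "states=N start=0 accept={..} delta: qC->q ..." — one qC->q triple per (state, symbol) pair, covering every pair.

states=3 start=0 accept={1} delta: 0a->1 0b->1 1a->1 1b->2 2a->0 2b->0

State merging on the prefix tree: take the shortest (then alphabetical) example prefix whose next move is undefined and point that move at state 0, else 1, else 2, ...; a target is out if some Accept/Reject pair would then sit in one state with the same input left (inseparable). If every existing state is out, open a new one.
a: 0a undefined. 0a->0: no, b/ab meet in 0 with "b" left. Open state 1: 0a->1.
b: 0b undefined. 0b->0: no, a/bba meet in 1. 0b->1: ok.
aa: 1a undefined. 1a->0: no, a/bab meet in 1. 1a->1: ok.
ab: 1b undefined. 1b->0: no, a/abb meet in 1. 1b->1: no, a/ab meet in 1. Open state 2: 1b->2.
aba: 2a undefined. 2a->0: ok.
abb: 2b undefined. 2b->0: ok.
All examples now run through 3 states with every (state, symbol) defined. Accept strings end in {1}, Reject strings end in {0,2}; accept={1}.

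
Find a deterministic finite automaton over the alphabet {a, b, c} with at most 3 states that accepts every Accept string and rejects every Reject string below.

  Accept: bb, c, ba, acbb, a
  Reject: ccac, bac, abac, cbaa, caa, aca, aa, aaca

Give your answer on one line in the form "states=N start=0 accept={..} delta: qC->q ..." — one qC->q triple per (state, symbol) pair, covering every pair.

states=3 start=0 accept={0,1} delta: 0a->1 0b->0 0c->0 1a->2 1b->0 1c->2 2a->2 2b->0 2c->1

State merging on the prefix tree: take the shortest (then alphabetical) example prefix whose next move is undefined and point that move at state 0, else 1, else 2, ...; a target is out if some Accept/Reject pair would then sit in one state with the same input left (inseparable). If every existing state is out, open a new one.
a: 0a undefined. 0a->0: no, a/aa meet in 0. Open state 1: 0a->1.
b: 0b undefined. 0b->0: ok.
c: 0c undefined. 0c->0: ok.
aa: 1a undefined. 1a->0: no, bb/cbaa meet in 0. 1a->1: no, ba/cbaa meet in 1. Open state 2: 1a->2.
ab: 1b undefined. 1b->0: ok.
ac: 1c undefined. 1c->0: no, bb/ccac meet in 0. 1c->1: no, ba/ccac meet in 1. 1c->2: ok.
aac: 2c undefined. 2c->0: no, ba/aaca meet in 1. 2c->1: ok.
aca: 2a undefined. 2a->0: no, bb/aca meet in 0. 2a->1: no, ba/aca meet in 1. 2a->2: ok.
acb: 2b undefined. 2b->0: ok.
All examples now run through 3 states with every (state, symbol) defined. Accept strings end in {0,1}, Reject strings end in {2}; accept={0,1}.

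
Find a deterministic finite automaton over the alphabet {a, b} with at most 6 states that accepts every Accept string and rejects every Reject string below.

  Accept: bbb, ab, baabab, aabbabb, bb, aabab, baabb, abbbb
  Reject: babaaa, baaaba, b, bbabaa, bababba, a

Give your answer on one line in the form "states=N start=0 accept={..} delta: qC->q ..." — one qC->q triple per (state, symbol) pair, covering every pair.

states=3 start=0 accept={0,2} delta: 0a->1 0b->1 1a->1 1b->2 2a->1 2b->0

State merging on the prefix tree: take the shortest (then alphabetical) example prefix whose next move is undefined and point that move at state 0, else 1, else 2, ...; a target is out if some Accept/Reject pair would then sit in one state with the same input left (inseparable). If every existing state is out, open a new one.
a: 0a undefined. 0a->0: no, ab/b meet in 0 with "b" left. Open state 1: 0a->1.
b: 0b undefined. 0b->0: no, bbb/b meet in 0. 0b->1: ok.
aa: 1a undefined. 1a->0: no, aabab/b meet in 1. 1a->1: ok.
ab: 1b undefined. 1b->0: no, bbb/babaaa meet in 1. 1b->1: no, bbb/babaaa meet in 1. Open state 2: 1b->2.
abb: 2b undefined. 2b->0: ok.
bba: 2a undefined. 2a->0: no, bbb/baaaba meet in 0. 2a->1: ok.
All examples now run through 3 states with every (state, symbol) defined. Accept strings end in {0,2}, Reject strings end in {1}; accept={0,2}.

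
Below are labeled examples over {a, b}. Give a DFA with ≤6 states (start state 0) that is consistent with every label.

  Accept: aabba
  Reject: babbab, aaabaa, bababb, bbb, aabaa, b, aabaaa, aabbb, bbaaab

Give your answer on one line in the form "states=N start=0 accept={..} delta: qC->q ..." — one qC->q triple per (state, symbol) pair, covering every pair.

Grow the machine one transition at a time. Run the examples from 0; the earliest place one falls off (shortest prefix, ties alphabetical) gets sent to the lowest-numbered state that keeps every Accept/Reject pair distinguishable — a pair clashes when both reach the same state with identical unread suffix — and to a fresh state only if none does.
a: 0a undefined. 0a->0: ok.
b: 0b undefined. 0b->0: no, aabba/babbab meet in 0. Open state 1: 0b->1.
ba: 1a undefined. 1a->0: ok.
bb: 1b undefined. 1b->0: no, aabba/aaabaa meet in 0. 1b->1: no, aabba/aaabaa meet in 0. Open state 2: 1b->2.
bba: 2a undefined. 2a->0: no, aabba/aaabaa meet in 0. 2a->1: no, aabba/b meet in 1. 2a->2: no, aabba/bababb meet in 2. Open state 3: 2a->3.
bbb: 2b undefined. 2b->0: ok.
bbaa: 3a undefined. 3a->0: ok.
babbab: 3b undefined. 3b->0: ok.
All examples now run through 4 states with every (state, symbol) defined. Accept strings end in {3}, Reject strings end in {0,1,2}; accept={3}.

states=4 start=0 accept={3} delta: 0a->0 0b->1 1a->0 1b->2 2a->3 2b->0 3a->0 3b->0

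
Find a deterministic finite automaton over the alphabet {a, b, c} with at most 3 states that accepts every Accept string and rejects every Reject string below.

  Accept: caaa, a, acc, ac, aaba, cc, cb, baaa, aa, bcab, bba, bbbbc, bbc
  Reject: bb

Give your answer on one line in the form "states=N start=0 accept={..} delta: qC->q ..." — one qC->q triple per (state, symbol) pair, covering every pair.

states=3 start=0 accept={0,1} delta: 0a->0 0b->1 0c->0 1a->0 1b->2 1c->0 2a->0 2b->0 2c->0

Grow the machine one transition at a time. Run the examples from 0; the earliest place one falls off (shortest prefix, ties alphabetical) gets sent to the lowest-numbered state that keeps every Accept/Reject pair distinguishable — a pair clashes when both reach the same state with identical unread suffix — and to a fresh state only if none does.
a: 0a undefined. 0a->0: ok.
b: 0b undefined. 0b->0: no, a/bb meet in 0. Open state 1: 0b->1.
c: 0c undefined. 0c->0: ok.
ba: 1a undefined. 1a->0: ok.
bb: 1b undefined. 1b->0: no, caaa/bb meet in 0. 1b->1: no, cb/bb meet in 1. Open state 2: 1b->2.
bc: 1c undefined. 1c->0: ok.
bba: 2a undefined. 2a->0: ok.
bbb: 2b undefined. 2b->0: ok.
bbc: 2c undefined. 2c->0: ok.
All examples now run through 3 states with every (state, symbol) defined. Accept strings end in {0,1}, Reject strings end in {2}; accept={0,1}.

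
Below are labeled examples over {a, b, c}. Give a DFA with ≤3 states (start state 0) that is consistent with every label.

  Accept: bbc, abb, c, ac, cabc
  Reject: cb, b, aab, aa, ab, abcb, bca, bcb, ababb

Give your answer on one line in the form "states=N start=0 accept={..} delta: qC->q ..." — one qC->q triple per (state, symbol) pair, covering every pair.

states=3 start=0 accept={2} delta: 0a->0 0b->1 0c->2 1a->1 1b->2 1c->0 2a->1 2b->0 2c->2

State merging on the prefix tree: take the shortest (then alphabetical) example prefix whose next move is undefined and point that move at state 0, else 1, else 2, ...; a target is out if some Accept/Reject pair would then sit in one state with the same input left (inseparable). If every existing state is out, open a new one.
a: 0a undefined. 0a->0: ok.
b: 0b undefined. 0b->0: no, abb/b meet in 0. Open state 1: 0b->1.
c: 0c undefined. 0c->0: no, c/aa meet in 0. 0c->1: no, abb/cb meet in 1 with "b" left. Open state 2: 0c->2.
bb: 1b undefined. 1b->0: no, abb/aa meet in 0. 1b->1: no, abb/b meet in 1. 1b->2: ok.
bc: 1c undefined. 1c->0: ok.
ca: 2a undefined. 2a->0: no, cabc/aa meet in 0. 2a->1: ok.
cb: 2b undefined. 2b->0: ok.
aba: 1a undefined. 1a->0: no, abb/ababb meet in 2. 1a->1: ok.
bbc: 2c undefined. 2c->0: no, bbc/cb meet in 0. 2c->1: no, bbc/b meet in 1. 2c->2: ok.
All examples now run through 3 states with every (state, symbol) defined. Accept strings end in {2}, Reject strings end in {0,1}; accept={2}.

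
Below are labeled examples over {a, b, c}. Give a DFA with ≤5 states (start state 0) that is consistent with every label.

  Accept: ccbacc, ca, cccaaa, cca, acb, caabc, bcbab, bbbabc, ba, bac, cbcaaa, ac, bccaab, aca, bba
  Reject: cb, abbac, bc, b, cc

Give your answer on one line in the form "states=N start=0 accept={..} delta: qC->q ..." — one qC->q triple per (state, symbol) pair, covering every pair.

Grow the machine one transition at a time. Run the examples from 0; the earliest place one falls off (shortest prefix, ties alphabetical) gets sent to the lowest-numbered state that keeps every Accept/Reject pair distinguishable — a pair clashes when both reach the same state with identical unread suffix — and to a fresh state only if none does.
a: 0a undefined. 0a->0: no, acb/cb meet in 0 with "cb" left. Open state 1: 0a->1.
b: 0b undefined. 0b->0: ok.
c: 0c undefined. 0c->0: ok.
ab: 1b undefined. 1b->0: no, bcbab/cb meet in 0. 1b->1: ok.
ac: 1c undefined. 1c->0: no, ccbacc/cb meet in 0. 1c->1: ok.
aca: 1a undefined. 1a->0: no, caabc/cb meet in 0. 1a->1: no, ccbacc/abbac meet in 1. Open state 2: 1a->2.
caab: 2b undefined. 2b->0: no, caabc/cb meet in 0. 2b->1: ok.
abbac: 2c undefined. 2c->0: ok.
cbcaaa: 2a undefined. 2a->0: no, cccaaa/cb meet in 0. 2a->1: ok.
All examples now run through 3 states with every (state, symbol) defined. Accept strings end in {1,2}, Reject strings end in {0}; accept={1,2}.

states=3 start=0 accept={1,2} delta: 0a->1 0b->0 0c->0 1a->2 1b->1 1c->1 2a->1 2b->1 2c->0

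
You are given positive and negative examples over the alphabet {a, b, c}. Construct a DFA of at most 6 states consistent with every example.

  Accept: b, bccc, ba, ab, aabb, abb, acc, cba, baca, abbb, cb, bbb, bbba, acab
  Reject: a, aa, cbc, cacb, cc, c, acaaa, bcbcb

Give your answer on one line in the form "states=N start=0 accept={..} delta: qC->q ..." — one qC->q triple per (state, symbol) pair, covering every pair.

State merging on the prefix tree: take the shortest (then alphabetical) example prefix whose next move is undefined and point that move at state 0, else 1, else 2, ...; a target is out if some Accept/Reject pair would then sit in one state with the same input left (inseparable). If every existing state is out, open a new one.
a: 0a undefined. 0a->0: no, acc/cc meet in 0 with "cc" left. Open state 1: 0a->1.
b: 0b undefined. 0b->0: no, ba/a meet in 1. 0b->1: no, b/a meet in 1. Open state 2: 0b->2.
c: 0c undefined. 0c->0: ok.
aa: 1a undefined. 1a->0: ok.
ab: 1b undefined. 1b->0: no, ab/aa meet in 0. 1b->1: no, ab/a meet in 1. 1b->2: ok.
ac: 1c undefined. 1c->0: no, b/cacb meet in 2. 1c->1: no, b/cacb meet in 2. 1c->2: no, aabb/cacb meet in 2 with "b" left. Open state 3: 1c->3.
ba: 2a undefined. 2a->0: no, ba/aa meet in 0. 2a->1: no, ba/a meet in 1. 2a->2: ok.
bb: 2b undefined. 2b->0: no, aabb/aa meet in 0. 2b->1: no, aabb/a meet in 1. 2b->2: ok.
bc: 2c undefined. 2c->0: no, b/bcbcb meet in 2. 2c->1: no, b/bcbcb meet in 2. 2c->2: no, b/cbc meet in 2. 2c->3: ok.
aca: 3a undefined. 3a->0: no, baca/aa meet in 0. 3a->1: no, baca/a meet in 1. 3a->2: no, b/acaaa meet in 2. 3a->3: no, baca/cbc meet in 3. Open state 4: 3a->4.
acc: 3c undefined. 3c->0: no, bccc/aa meet in 0. 3c->1: no, bccc/cbc meet in 3. 3c->2: no, bccc/cbc meet in 3. 3c->3: no, bccc/cbc meet in 3. 3c->4: ok.
bcb: 3b undefined. 3b->0: no, b/bcbcb meet in 2. 3b->1: ok.
acaa: 4a undefined. 4a->0: ok.
acab: 4b undefined. 4b->0: no, acab/aa meet in 0. 4b->1: no, acab/a meet in 1. 4b->2: ok.
bccc: 4c undefined. 4c->0: no, bccc/aa meet in 0. 4c->1: no, bccc/a meet in 1. 4c->2: ok.
All examples now run through 5 states with every (state, symbol) defined. Accept strings end in {2,4}, Reject strings end in {0,1,3}; accept={2,4}.

states=5 start=0 accept={2,4} delta: 0a->1 0b->2 0c->0 1a->0 1b->2 1c->3 2a->2 2b->2 2c->3 3a->4 3b->1 3c->4 4a->0 4b->2 4c->2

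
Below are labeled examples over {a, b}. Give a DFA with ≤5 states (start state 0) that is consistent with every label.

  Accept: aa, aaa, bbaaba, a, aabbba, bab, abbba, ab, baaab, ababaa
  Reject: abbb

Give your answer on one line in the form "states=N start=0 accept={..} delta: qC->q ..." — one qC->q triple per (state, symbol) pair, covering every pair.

states=3 start=0 accept={0,1} delta: 0a->0 0b->1 1a->0 1b->2 2a->0 2b->2

Fold the examples into a partial DFA from state 0: repeatedly fix the first undefined (state, symbol) met by the shortest-then-alphabetical prefix, trying targets in increasing order and rejecting any under which an Accept and a Reject string meet in one state with the same remainder; add a state when all current targets are rejected. Accepting states are where Accept strings end.
a: 0a undefined. 0a->0: ok.
b: 0b undefined. 0b->0: no, aa/abbb meet in 0. Open state 1: 0b->1.
ba: 1a undefined. 1a->0: ok.
bb: 1b undefined. 1b->0: no, bab/abbb meet in 1. 1b->1: no, bab/abbb meet in 1. Open state 2: 1b->2.
bba: 2a undefined. 2a->0: ok.
abbb: 2b undefined. 2b->0: no, aa/abbb meet in 0. 2b->1: no, bab/abbb meet in 1. 2b->2: ok.
All examples now run through 3 states with every (state, symbol) defined. Accept strings end in {0,1}, Reject strings end in {2}; accept={0,1}.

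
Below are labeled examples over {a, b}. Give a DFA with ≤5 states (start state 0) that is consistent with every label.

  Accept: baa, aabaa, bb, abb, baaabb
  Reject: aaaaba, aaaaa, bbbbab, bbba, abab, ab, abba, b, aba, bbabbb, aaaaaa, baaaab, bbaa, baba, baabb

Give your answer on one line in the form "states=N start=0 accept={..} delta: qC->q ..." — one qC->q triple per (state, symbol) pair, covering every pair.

Fold the examples into a partial DFA from state 0: repeatedly fix the first undefined (state, symbol) met by the shortest-then-alphabetical prefix, trying targets in increasing order and rejecting any under which an Accept and a Reject string meet in one state with the same remainder; add a state when all current targets are rejected. Accepting states are where Accept strings end.
a: 0a undefined. 0a->0: ok.
b: 0b undefined. 0b->0: no, baa/aaaaba meet in 0. Open state 1: 0b->1.
ba: 1a undefined. 1a->0: no, baa/aaaaba meet in 0. 1a->1: no, baa/aaaaba meet in 1. Open state 2: 1a->2.
bb: 1b undefined. 1b->0: no, bb/aaaaa meet in 0. 1b->1: no, baa/bbaa meet in 2 with "a" left. 1b->2: no, baa/abba meet in 2 with "a" left. Open state 3: 1b->3.
baa: 2a undefined. 2a->0: no, baa/aaaaa meet in 0. 2a->1: no, baa/ab meet in 1. 2a->2: no, baa/aaaaba meet in 2. 2a->3: ok.
bab: 2b undefined. 2b->0: ok.
bba: 3a undefined. 3a->0: ok.
bbb: 3b undefined. 3b->0: ok.
All examples now run through 4 states with every (state, symbol) defined. Accept strings end in {3}, Reject strings end in {0,1,2}; accept={3}.

states=4 start=0 accept={3} delta: 0a->0 0b->1 1a->2 1b->3 2a->3 2b->0 3a->0 3b->0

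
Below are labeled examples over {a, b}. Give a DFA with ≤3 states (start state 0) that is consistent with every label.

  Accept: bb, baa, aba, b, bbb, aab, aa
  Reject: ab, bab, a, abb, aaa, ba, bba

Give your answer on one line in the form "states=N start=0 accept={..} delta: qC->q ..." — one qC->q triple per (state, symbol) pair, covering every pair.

states=2 start=0 accept={0} delta: 0a->1 0b->0 1a->0 1b->1

Grow the machine one transition at a time. Run the examples from 0; the earliest place one falls off (shortest prefix, ties alphabetical) gets sent to the lowest-numbered state that keeps every Accept/Reject pair distinguishable — a pair clashes when both reach the same state with identical unread suffix — and to a fresh state only if none does.
a: 0a undefined. 0a->0: no, bb/abb meet in 0 with "bb" left. Open state 1: 0a->1.
b: 0b undefined. 0b->0: ok.
aa: 1a undefined. 1a->0: ok.
ab: 1b undefined. 1b->0: no, bb/ab meet in 0. 1b->1: ok.
All examples now run through 2 states with every (state, symbol) defined. Accept strings end in {0}, Reject strings end in {1}; accept={0}.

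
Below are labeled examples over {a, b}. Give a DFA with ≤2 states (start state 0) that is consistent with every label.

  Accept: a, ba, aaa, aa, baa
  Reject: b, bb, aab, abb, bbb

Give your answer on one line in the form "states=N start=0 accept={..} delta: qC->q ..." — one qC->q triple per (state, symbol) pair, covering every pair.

states=2 start=0 accept={0} delta: 0a->0 0b->1 1a->0 1b->1

Fold the examples into a partial DFA from state 0: repeatedly fix the first undefined (state, symbol) met by the shortest-then-alphabetical prefix, trying targets in increasing order and rejecting any under which an Accept and a Reject string meet in one state with the same remainder; add a state when all current targets are rejected. Accepting states are where Accept strings end.
a: 0a undefined. 0a->0: ok.
b: 0b undefined. 0b->0: no, a/b meet in 0. Open state 1: 0b->1.
ba: 1a undefined. 1a->0: ok.
bb: 1b undefined. 1b->0: no, a/bb meet in 0. 1b->1: ok.
All examples now run through 2 states with every (state, symbol) defined. Accept strings end in {0}, Reject strings end in {1}; accept={0}.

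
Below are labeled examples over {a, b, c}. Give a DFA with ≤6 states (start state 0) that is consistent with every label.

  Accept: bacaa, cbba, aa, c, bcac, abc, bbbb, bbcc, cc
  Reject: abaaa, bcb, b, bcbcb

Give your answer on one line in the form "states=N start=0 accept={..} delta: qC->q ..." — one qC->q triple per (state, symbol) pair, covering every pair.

Fold the examples into a partial DFA from state 0: repeatedly fix the first undefined (state, symbol) met by the shortest-then-alphabetical prefix, trying targets in increasing order and rejecting any under which an Accept and a Reject string meet in one state with the same remainder; add a state when all current targets are rejected. Accepting states are where Accept strings end.
a: 0a undefined. 0a->0: ok.
b: 0b undefined. 0b->0: no, aa/abaaa meet in 0. Open state 1: 0b->1.
c: 0c undefined. 0c->0: ok.
ba: 1a undefined. 1a->0: no, bacaa/abaaa meet in 0. 1a->1: ok.
bb: 1b undefined. 1b->0: ok.
bc: 1c undefined. 1c->0: ok.
All examples now run through 2 states with every (state, symbol) defined. Accept strings end in {0}, Reject strings end in {1}; accept={0}.

states=2 start=0 accept={0} delta: 0a->0 0b->1 0c->0 1a->1 1b->0 1c->0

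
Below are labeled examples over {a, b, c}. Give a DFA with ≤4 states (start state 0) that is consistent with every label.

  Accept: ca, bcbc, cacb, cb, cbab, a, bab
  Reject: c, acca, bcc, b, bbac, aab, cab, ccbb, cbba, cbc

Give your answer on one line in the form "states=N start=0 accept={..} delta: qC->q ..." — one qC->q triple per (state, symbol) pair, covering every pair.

Grow the machine one transition at a time. Run the examples from 0; the earliest place one falls off (shortest prefix, ties alphabetical) gets sent to the lowest-numbered state that keeps every Accept/Reject pair distinguishable — a pair clashes when both reach the same state with identical unread suffix — and to a fresh state only if none does.
a: 0a undefined. 0a->0: ok.
b: 0b undefined. 0b->0: no, bcbc/cbc meet in 0 with "cbc" left. Open state 1: 0b->1.
c: 0c undefined. 0c->0: no, ca/c meet in 0. 0c->1: no, bab/cab meet in 1 with "ab" left. Open state 2: 0c->2.
ba: 1a undefined. 1a->0: no, bab/b meet in 1. 1a->1: ok.
bb: 1b undefined. 1b->0: ok.
bc: 1c undefined. 1c->0: ok.
ca: 2a undefined. 2a->0: ok.
cb: 2b undefined. 2b->0: no, cbab/b meet in 1. 2b->1: no, ca/cbba meet in 0. 2b->2: no, ca/cbba meet in 0. Open state 3: 2b->3.
cc: 2c undefined. 2c->0: no, ca/acca meet in 0. 2c->1: ok.
cba: 3a undefined. 3a->0: no, cbab/acca meet in 1. 3a->1: ok.
cbb: 3b undefined. 3b->0: no, ca/cbba meet in 0. 3b->1: ok.
cbc: 3c undefined. 3c->0: no, ca/cbc meet in 0. 3c->1: ok.
All examples now run through 4 states with every (state, symbol) defined. Accept strings end in {0,3}, Reject strings end in {1,2}; accept={0,3}.

states=4 start=0 accept={0,3} delta: 0a->0 0b->1 0c->2 1a->1 1b->0 1c->0 2a->0 2b->3 2c->1 3a->1 3b->1 3c->1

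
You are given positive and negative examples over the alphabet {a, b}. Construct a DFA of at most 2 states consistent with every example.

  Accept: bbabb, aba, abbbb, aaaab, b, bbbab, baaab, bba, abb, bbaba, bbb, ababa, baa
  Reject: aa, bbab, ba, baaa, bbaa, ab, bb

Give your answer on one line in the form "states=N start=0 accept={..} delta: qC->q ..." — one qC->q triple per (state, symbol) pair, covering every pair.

State merging on the prefix tree: take the shortest (then alphabetical) example prefix whose next move is undefined and point that move at state 0, else 1, else 2, ...; a target is out if some Accept/Reject pair would then sit in one state with the same input left (inseparable). If every existing state is out, open a new one.
a: 0a undefined. 0a->0: no, aba/ba meet in 0 with "ba" left. Open state 1: 0a->1.
b: 0b undefined. 0b->0: no, b/bb meet in 0. 0b->1: ok.
aa: 1a undefined. 1a->0: ok.
ab: 1b undefined. 1b->0: ok.
All examples now run through 2 states with every (state, symbol) defined. Accept strings end in {1}, Reject strings end in {0}; accept={1}.

states=2 start=0 accept={1} delta: 0a->1 0b->1 1a->0 1b->0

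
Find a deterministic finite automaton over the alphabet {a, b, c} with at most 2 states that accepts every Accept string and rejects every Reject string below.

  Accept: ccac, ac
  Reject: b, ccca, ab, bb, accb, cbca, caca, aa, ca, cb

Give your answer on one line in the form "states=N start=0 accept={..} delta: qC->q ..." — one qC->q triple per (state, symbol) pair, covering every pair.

State merging on the prefix tree: take the shortest (then alphabetical) example prefix whose next move is undefined and point that move at state 0, else 1, else 2, ...; a target is out if some Accept/Reject pair would then sit in one state with the same input left (inseparable). If every existing state is out, open a new one.
a: 0a undefined. 0a->0: ok.
b: 0b undefined. 0b->0: ok.
c: 0c undefined. 0c->0: no, ccac/b meet in 0. Open state 1: 0c->1.
ca: 1a undefined. 1a->0: ok.
cb: 1b undefined. 1b->0: ok.
cc: 1c undefined. 1c->0: ok.
All examples now run through 2 states with every (state, symbol) defined. Accept strings end in {1}, Reject strings end in {0}; accept={1}.

states=2 start=0 accept={1} delta: 0a->0 0b->0 0c->1 1a->0 1b->0 1c->0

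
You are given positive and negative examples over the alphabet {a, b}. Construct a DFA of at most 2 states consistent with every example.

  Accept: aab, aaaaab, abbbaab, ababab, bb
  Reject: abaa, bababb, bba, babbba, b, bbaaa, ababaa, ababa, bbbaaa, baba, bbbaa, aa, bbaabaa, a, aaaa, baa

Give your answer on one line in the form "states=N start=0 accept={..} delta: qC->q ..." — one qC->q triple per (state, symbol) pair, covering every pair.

Grow the machine one transition at a time. Run the examples from 0; the earliest place one falls off (shortest prefix, ties alphabetical) gets sent to the lowest-numbered state that keeps every Accept/Reject pair distinguishable — a pair clashes when both reach the same state with identical unread suffix — and to a fresh state only if none does.
a: 0a undefined. 0a->0: no, aab/b meet in 0 with "b" left. Open state 1: 0a->1.
b: 0b undefined. 0b->0: no, bb/b meet in 0. 0b->1: ok.
aa: 1a undefined. 1a->0: no, aab/b meet in 1. 1a->1: ok.
ab: 1b undefined. 1b->0: ok.
All examples now run through 2 states with every (state, symbol) defined. Accept strings end in {0}, Reject strings end in {1}; accept={0}.

states=2 start=0 accept={0} delta: 0a->1 0b->1 1a->1 1b->0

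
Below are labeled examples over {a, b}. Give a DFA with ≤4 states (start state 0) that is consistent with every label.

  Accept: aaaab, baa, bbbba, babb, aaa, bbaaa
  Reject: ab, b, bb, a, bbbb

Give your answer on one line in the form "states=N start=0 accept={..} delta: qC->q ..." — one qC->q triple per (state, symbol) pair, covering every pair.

Fold the examples into a partial DFA from state 0: repeatedly fix the first undefined (state, symbol) met by the shortest-then-alphabetical prefix, trying targets in increasing order and rejecting any under which an Accept and a Reject string meet in one state with the same remainder; add a state when all current targets are rejected. Accepting states are where Accept strings end.
a: 0a undefined. 0a->0: no, aaaab/ab meet in 0 with "b" left. Open state 1: 0a->1.
b: 0b undefined. 0b->0: no, bbbba/a meet in 1. 0b->1: ok.
aa: 1a undefined. 1a->0: no, aaaab/b meet in 1. 1a->1: no, aaaab/ab meet in 1 with "b" left. Open state 2: 1a->2.
ab: 1b undefined. 1b->0: no, bbbba/b meet in 1. 1b->1: ok.
aaa: 2a undefined. 2a->0: no, aaaab/ab meet in 1. 2a->1: no, baa/ab meet in 1. 2a->2: ok.
bab: 2b undefined. 2b->0: no, babb/ab meet in 1. 2b->1: no, aaaab/ab meet in 1. 2b->2: ok.
All examples now run through 3 states with every (state, symbol) defined. Accept strings end in {2}, Reject strings end in {1}; accept={2}.

states=3 start=0 accept={2} delta: 0a->1 0b->1 1a->2 1b->1 2a->2 2b->2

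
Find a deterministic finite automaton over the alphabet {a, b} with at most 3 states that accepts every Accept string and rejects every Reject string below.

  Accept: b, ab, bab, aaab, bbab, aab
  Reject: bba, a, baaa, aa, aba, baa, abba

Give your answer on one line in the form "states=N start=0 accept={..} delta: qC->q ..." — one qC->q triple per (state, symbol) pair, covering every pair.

State merging on the prefix tree: take the shortest (then alphabetical) example prefix whose next move is undefined and point that move at state 0, else 1, else 2, ...; a target is out if some Accept/Reject pair would then sit in one state with the same input left (inseparable). If every existing state is out, open a new one.
a: 0a undefined. 0a->0: ok.
b: 0b undefined. 0b->0: no, b/bba meet in 0. Open state 1: 0b->1.
ba: 1a undefined. 1a->0: ok.
bb: 1b undefined. 1b->0: ok.
All examples now run through 2 states with every (state, symbol) defined. Accept strings end in {1}, Reject strings end in {0}; accept={1}.

states=2 start=0 accept={1} delta: 0a->0 0b->1 1a->0 1b->0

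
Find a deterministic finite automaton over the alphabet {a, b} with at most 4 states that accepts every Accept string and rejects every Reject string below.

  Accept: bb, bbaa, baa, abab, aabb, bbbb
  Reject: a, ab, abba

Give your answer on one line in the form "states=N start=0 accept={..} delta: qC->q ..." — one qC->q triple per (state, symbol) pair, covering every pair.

Fold the examples into a partial DFA from state 0: repeatedly fix the first undefined (state, symbol) met by the shortest-then-alphabetical prefix, trying targets in increasing order and rejecting any under which an Accept and a Reject string meet in one state with the same remainder; add a state when all current targets are rejected. Accepting states are where Accept strings end.
a: 0a undefined. 0a->0: ok.
b: 0b undefined. 0b->0: no, bb/a meet in 0. Open state 1: 0b->1.
ba: 1a undefined. 1a->0: no, baa/a meet in 0. 1a->1: no, baa/ab meet in 1. Open state 2: 1a->2.
bb: 1b undefined. 1b->0: no, bb/a meet in 0. 1b->1: no, bb/ab meet in 1. 1b->2: no, baa/abba meet in 2 with "a" left. Open state 3: 1b->3.
baa: 2a undefined. 2a->0: no, baa/a meet in 0. 2a->1: no, baa/ab meet in 1. 2a->2: ok.
bba: 3a undefined. 3a->0: no, bbaa/a meet in 0. 3a->1: ok.
bbb: 3b undefined. 3b->0: no, bbbb/ab meet in 1. 3b->1: ok.
abab: 2b undefined. 2b->0: no, abab/a meet in 0. 2b->1: no, abab/ab meet in 1. 2b->2: ok.
All examples now run through 4 states with every (state, symbol) defined. Accept strings end in {2,3}, Reject strings end in {0,1}; accept={2,3}.

states=4 start=0 accept={2,3} delta: 0a->0 0b->1 1a->2 1b->3 2a->2 2b->2 3a->1 3b->1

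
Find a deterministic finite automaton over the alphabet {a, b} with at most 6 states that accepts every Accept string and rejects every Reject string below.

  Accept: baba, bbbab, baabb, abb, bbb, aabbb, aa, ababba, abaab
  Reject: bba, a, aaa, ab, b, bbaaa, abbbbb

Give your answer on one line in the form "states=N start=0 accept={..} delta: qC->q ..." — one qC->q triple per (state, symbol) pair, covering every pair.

states=5 start=0 accept={0,3} delta: 0a->1 0b->1 1a->0 1b->2 2a->2 2b->3 3a->2 3b->4 4a->0 4b->0

Fold the examples into a partial DFA from state 0: repeatedly fix the first undefined (state, symbol) met by the shortest-then-alphabetical prefix, trying targets in increasing order and rejecting any under which an Accept and a Reject string meet in one state with the same remainder; add a state when all current targets are rejected. Accepting states are where Accept strings end.
a: 0a undefined. 0a->0: no, aa/a meet in 0. Open state 1: 0a->1.
b: 0b undefined. 0b->0: no, bbbab/ab meet in 1 with "b" left. 0b->1: ok.
aa: 1a undefined. 1a->0: ok.
ab: 1b undefined. 1b->0: no, baba/ab meet in 0. 1b->1: no, baba/bba meet in 0. Open state 2: 1b->2.
aba: 2a undefined. 2a->0: no, baba/bba meet in 0. 2a->1: no, abaab/bba meet in 1. 2a->2: ok.
abb: 2b undefined. 2b->0: no, baba/abbbbb meet in 0. 2b->1: no, bbbab/a meet in 1. 2b->2: no, bbbab/bba meet in 2. Open state 3: 2b->3.
abbb: 3b undefined. 3b->0: no, ababba/a meet in 1. 3b->1: no, baabb/abbbbb meet in 3. 3b->2: no, ababba/bba meet in 2. 3b->3: no, baabb/abbbbb meet in 3. Open state 4: 3b->4.
bbba: 3a undefined. 3a->0: no, bbbab/a meet in 1. 3a->1: no, bbbab/bba meet in 2. 3a->2: ok.
abbbb: 4b undefined. 4b->0: ok.
ababba: 4a undefined. 4a->0: ok.
All examples now run through 5 states with every (state, symbol) defined. Accept strings end in {0,3}, Reject strings end in {1,2}; accept={0,3}.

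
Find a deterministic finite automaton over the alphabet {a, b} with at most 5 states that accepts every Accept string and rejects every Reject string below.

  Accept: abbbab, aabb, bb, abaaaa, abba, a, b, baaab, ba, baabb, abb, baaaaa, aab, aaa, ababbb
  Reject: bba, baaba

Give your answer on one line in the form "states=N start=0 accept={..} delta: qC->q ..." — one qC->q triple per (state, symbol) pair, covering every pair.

Fold the examples into a partial DFA from state 0: repeatedly fix the first undefined (state, symbol) met by the shortest-then-alphabetical prefix, trying targets in increasing order and rejecting any under which an Accept and a Reject string meet in one state with the same remainder; add a state when all current targets are rejected. Accepting states are where Accept strings end.
a: 0a undefined. 0a->0: no, abba/bba meet in 0 with "bba" left. Open state 1: 0a->1.
b: 0b undefined. 0b->0: no, a/bba meet in 1. 0b->1: ok.
aa: 1a undefined. 1a->0: ok.
ab: 1b undefined. 1b->0: no, a/bba meet in 1. 1b->1: no, abba/bba meet in 0. Open state 2: 1b->2.
aba: 2a undefined. 2a->0: no, ba/bba meet in 0. 2a->1: no, a/bba meet in 1. 2a->2: no, aabb/bba meet in 2. Open state 3: 2a->3.
abb: 2b undefined. 2b->0: ok.
abaa: 3a undefined. 3a->0: ok.
abab: 3b undefined. 3b->0: ok.
All examples now run through 4 states with every (state, symbol) defined. Accept strings end in {0,1,2}, Reject strings end in {3}; accept={0,1,2}.

states=4 start=0 accept={0,1,2} delta: 0a->1 0b->1 1a->0 1b->2 2a->3 2b->0 3a->0 3b->0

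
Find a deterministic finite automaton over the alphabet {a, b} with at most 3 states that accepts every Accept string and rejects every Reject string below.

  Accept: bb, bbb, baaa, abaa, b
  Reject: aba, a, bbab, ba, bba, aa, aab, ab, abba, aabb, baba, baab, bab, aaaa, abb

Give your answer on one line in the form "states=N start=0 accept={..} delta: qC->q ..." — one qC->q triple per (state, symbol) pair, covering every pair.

Fold the examples into a partial DFA from state 0: repeatedly fix the first undefined (state, symbol) met by the shortest-then-alphabetical prefix, trying targets in increasing order and rejecting any under which an Accept and a Reject string meet in one state with the same remainder; add a state when all current targets are rejected. Accepting states are where Accept strings end.
a: 0a undefined. 0a->0: no, bb/aabb meet in 0 with "bb" left. Open state 1: 0a->1.
b: 0b undefined. 0b->0: ok.
aa: 1a undefined. 1a->0: no, bb/aa meet in 0. 1a->1: no, baaa/a meet in 1. Open state 2: 1a->2.
ab: 1b undefined. 1b->0: no, bb/bbab meet in 0. 1b->1: ok.
aaa: 2a undefined. 2a->0: ok.
aab: 2b undefined. 2b->0: no, bb/aab meet in 0. 2b->1: ok.
All examples now run through 3 states with every (state, symbol) defined. Accept strings end in {0}, Reject strings end in {1,2}; accept={0}.

states=3 start=0 accept={0} delta: 0a->1 0b->0 1a->2 1b->1 2a->0 2b->1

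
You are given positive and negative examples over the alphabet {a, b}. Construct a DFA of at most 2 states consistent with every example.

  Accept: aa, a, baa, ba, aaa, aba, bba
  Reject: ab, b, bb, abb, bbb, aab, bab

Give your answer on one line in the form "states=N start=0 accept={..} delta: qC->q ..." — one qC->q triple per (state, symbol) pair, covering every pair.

states=2 start=0 accept={0} delta: 0a->0 0b->1 1a->0 1b->1

State merging on the prefix tree: take the shortest (then alphabetical) example prefix whose next move is undefined and point that move at state 0, else 1, else 2, ...; a target is out if some Accept/Reject pair would then sit in one state with the same input left (inseparable). If every existing state is out, open a new one.
a: 0a undefined. 0a->0: ok.
b: 0b undefined. 0b->0: no, aa/ab meet in 0. Open state 1: 0b->1.
ba: 1a undefined. 1a->0: ok.
bb: 1b undefined. 1b->0: no, aa/bb meet in 0. 1b->1: ok.
All examples now run through 2 states with every (state, symbol) defined. Accept strings end in {0}, Reject strings end in {1}; accept={0}.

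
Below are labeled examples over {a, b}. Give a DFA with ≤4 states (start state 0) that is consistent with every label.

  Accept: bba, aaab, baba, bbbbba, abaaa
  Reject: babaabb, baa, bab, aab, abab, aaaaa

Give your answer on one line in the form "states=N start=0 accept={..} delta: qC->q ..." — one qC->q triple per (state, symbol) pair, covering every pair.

State merging on the prefix tree: take the shortest (then alphabetical) example prefix whose next move is undefined and point that move at state 0, else 1, else 2, ...; a target is out if some Accept/Reject pair would then sit in one state with the same input left (inseparable). If every existing state is out, open a new one.
a: 0a undefined. 0a->0: no, aaab/aab meet in 0 with "b" left. Open state 1: 0a->1.
b: 0b undefined. 0b->0: ok.
aa: 1a undefined. 1a->0: no, bba/aaaaa meet in 1. 1a->1: no, bba/baa meet in 1. Open state 2: 1a->2.
ab: 1b undefined. 1b->0: ok.
aaa: 2a undefined. 2a->0: no, aaab/bab meet in 0. 2a->1: no, bba/aaaaa meet in 1. 2a->2: no, aaab/aab meet in 2 with "b" left. Open state 3: 2a->3.
aab: 2b undefined. 2b->0: ok.
aaaa: 3a undefined. 3a->0: no, bba/aaaaa meet in 1. 3a->1: ok.
aaab: 3b undefined. 3b->0: no, aaab/babaabb meet in 0. 3b->1: ok.
All examples now run through 4 states with every (state, symbol) defined. Accept strings end in {1,3}, Reject strings end in {0,2}; accept={1,3}.

states=4 start=0 accept={1,3} delta: 0a->1 0b->0 1a->2 1b->0 2a->3 2b->0 3a->1 3b->1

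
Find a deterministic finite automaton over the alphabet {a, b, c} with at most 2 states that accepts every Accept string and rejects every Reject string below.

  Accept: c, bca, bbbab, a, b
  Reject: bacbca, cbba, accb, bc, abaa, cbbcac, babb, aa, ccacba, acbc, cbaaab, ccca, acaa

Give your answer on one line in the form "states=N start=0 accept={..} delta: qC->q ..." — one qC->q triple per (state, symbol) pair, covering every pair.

states=2 start=0 accept={1} delta: 0a->1 0b->1 0c->1 1a->0 1b->0 1c->0

State merging on the prefix tree: take the shortest (then alphabetical) example prefix whose next move is undefined and point that move at state 0, else 1, else 2, ...; a target is out if some Accept/Reject pair would then sit in one state with the same input left (inseparable). If every existing state is out, open a new one.
a: 0a undefined. 0a->0: no, a/aa meet in 0. Open state 1: 0a->1.
b: 0b undefined. 0b->0: no, c/bc meet in 0 with "c" left. 0b->1: ok.
c: 0c undefined. 0c->0: no, a/ccca meet in 1. 0c->1: ok.
aa: 1a undefined. 1a->0: ok.
ab: 1b undefined. 1b->0: ok.
ac: 1c undefined. 1c->0: ok.
All examples now run through 2 states with every (state, symbol) defined. Accept strings end in {1}, Reject strings end in {0}; accept={1}.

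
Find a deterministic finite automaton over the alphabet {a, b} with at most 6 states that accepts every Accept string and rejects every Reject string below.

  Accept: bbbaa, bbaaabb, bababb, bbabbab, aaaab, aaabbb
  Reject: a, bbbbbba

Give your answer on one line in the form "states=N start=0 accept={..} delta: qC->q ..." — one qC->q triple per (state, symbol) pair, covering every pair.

states=4 start=0 accept={1,2,3} delta: 0a->0 0b->1 1a->0 1b->2 2a->0 2b->3 3a->3 3b->0

State merging on the prefix tree: take the shortest (then alphabetical) example prefix whose next move is undefined and point that move at state 0, else 1, else 2, ...; a target is out if some Accept/Reject pair would then sit in one state with the same input left (inseparable). If every existing state is out, open a new one.
a: 0a undefined. 0a->0: ok.
b: 0b undefined. 0b->0: no, bbbaa/a meet in 0. Open state 1: 0b->1.
ba: 1a undefined. 1a->0: ok.
bb: 1b undefined. 1b->0: no, bbbaa/a meet in 0. 1b->1: no, bbbaa/a meet in 0. Open state 2: 1b->2.
bba: 2a undefined. 2a->0: ok.
bbb: 2b undefined. 2b->0: no, bbbaa/a meet in 0. 2b->1: no, bbbaa/a meet in 0. 2b->2: no, bbbaa/a meet in 0. Open state 3: 2b->3.
bbba: 3a undefined. 3a->0: no, bbbaa/a meet in 0. 3a->1: no, bbbaa/a meet in 0. 3a->2: no, bbbaa/a meet in 0. 3a->3: ok.
bbbb: 3b undefined. 3b->0: ok.
All examples now run through 4 states with every (state, symbol) defined. Accept strings end in {1,2,3}, Reject strings end in {0}; accept={1,2,3}.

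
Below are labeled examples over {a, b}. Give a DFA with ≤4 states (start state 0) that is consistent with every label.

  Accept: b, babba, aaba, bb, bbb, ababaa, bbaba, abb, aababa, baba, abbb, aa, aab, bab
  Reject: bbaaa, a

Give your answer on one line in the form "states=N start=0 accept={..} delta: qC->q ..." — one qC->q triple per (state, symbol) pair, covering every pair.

states=4 start=0 accept={0,2,3} delta: 0a->1 0b->0 1a->2 1b->3 2a->1 2b->3 3a->3 3b->3

State merging on the prefix tree: take the shortest (then alphabetical) example prefix whose next move is undefined and point that move at state 0, else 1, else 2, ...; a target is out if some Accept/Reject pair would then sit in one state with the same input left (inseparable). If every existing state is out, open a new one.
a: 0a undefined. 0a->0: no, aa/a meet in 0. Open state 1: 0a->1.
b: 0b undefined. 0b->0: ok.
aa: 1a undefined. 1a->0: no, aaba/bbaaa meet in 1. 1a->1: no, aa/bbaaa meet in 1. Open state 2: 1a->2.
ab: 1b undefined. 1b->0: no, babba/a meet in 1. 1b->1: no, abb/a meet in 1. 1b->2: no, bbaba/bbaaa meet in 2 with "a" left. Open state 3: 1b->3.
aab: 2b undefined. 2b->0: no, aaba/a meet in 1. 2b->1: no, aab/a meet in 1. 2b->2: no, aaba/bbaaa meet in 2 with "a" left. 2b->3: ok.
aba: 3a undefined. 3a->0: no, aababa/a meet in 1. 3a->1: no, aaba/a meet in 1. 3a->2: no, ababaa/bbaaa meet in 2 with "a" left. 3a->3: ok.
abb: 3b undefined. 3b->0: no, babba/a meet in 1. 3b->1: no, ababaa/bbaaa meet in 2 with "a" left. 3b->2: no, babba/bbaaa meet in 2 with "a" left. 3b->3: ok.
bbaaa: 2a undefined. 2a->0: no, b/bbaaa meet in 0. 2a->1: ok.
All examples now run through 4 states with every (state, symbol) defined. Accept strings end in {0,2,3}, Reject strings end in {1}; accept={0,2,3}.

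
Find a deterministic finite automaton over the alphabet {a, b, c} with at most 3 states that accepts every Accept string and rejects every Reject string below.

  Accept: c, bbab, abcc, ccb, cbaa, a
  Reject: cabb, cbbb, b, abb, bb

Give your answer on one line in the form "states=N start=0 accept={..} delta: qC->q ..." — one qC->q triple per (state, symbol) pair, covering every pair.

Grow the machine one transition at a time. Run the examples from 0; the earliest place one falls off (shortest prefix, ties alphabetical) gets sent to the lowest-numbered state that keeps every Accept/Reject pair distinguishable — a pair clashes when both reach the same state with identical unread suffix — and to a fresh state only if none does.
a: 0a undefined. 0a->0: ok.
b: 0b undefined. 0b->0: no, bbab/b meet in 0. Open state 1: 0b->1.
c: 0c undefined. 0c->0: no, ccb/b meet in 1. 0c->1: no, c/b meet in 1. Open state 2: 0c->2.
bb: 1b undefined. 1b->0: no, bbab/b meet in 1. 1b->1: ok.
ca: 2a undefined. 2a->0: ok.
cb: 2b undefined. 2b->0: ok.
cc: 2c undefined. 2c->0: no, ccb/cabb meet in 1. 2c->1: no, ccb/cabb meet in 1. 2c->2: ok.
abc: 1c undefined. 1c->0: ok.
bba: 1a undefined. 1a->0: no, bbab/cabb meet in 1. 1a->1: no, bbab/cabb meet in 1. 1a->2: ok.
All examples now run through 3 states with every (state, symbol) defined. Accept strings end in {0,2}, Reject strings end in {1}; accept={0,2}.

states=3 start=0 accept={0,2} delta: 0a->0 0b->1 0c->2 1a->2 1b->1 1c->0 2a->0 2b->0 2c->2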